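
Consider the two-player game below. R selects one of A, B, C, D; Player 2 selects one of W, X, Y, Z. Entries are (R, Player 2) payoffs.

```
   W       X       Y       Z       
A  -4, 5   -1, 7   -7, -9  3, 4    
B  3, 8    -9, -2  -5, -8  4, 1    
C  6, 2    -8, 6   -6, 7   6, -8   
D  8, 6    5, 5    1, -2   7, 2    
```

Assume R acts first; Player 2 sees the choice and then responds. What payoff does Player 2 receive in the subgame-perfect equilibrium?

Player 2 best-responds to each possible R move:
- A: BR = X, leader payoff -1.
- B: BR = W, leader payoff 3.
- C: BR = Y, leader payoff -6.
- D: BR = W, leader payoff 8.
Among -1, 3, -6, 8, the best is 8 at D. Subgame-perfect outcome: (D, W) with payoffs (8, 6).

6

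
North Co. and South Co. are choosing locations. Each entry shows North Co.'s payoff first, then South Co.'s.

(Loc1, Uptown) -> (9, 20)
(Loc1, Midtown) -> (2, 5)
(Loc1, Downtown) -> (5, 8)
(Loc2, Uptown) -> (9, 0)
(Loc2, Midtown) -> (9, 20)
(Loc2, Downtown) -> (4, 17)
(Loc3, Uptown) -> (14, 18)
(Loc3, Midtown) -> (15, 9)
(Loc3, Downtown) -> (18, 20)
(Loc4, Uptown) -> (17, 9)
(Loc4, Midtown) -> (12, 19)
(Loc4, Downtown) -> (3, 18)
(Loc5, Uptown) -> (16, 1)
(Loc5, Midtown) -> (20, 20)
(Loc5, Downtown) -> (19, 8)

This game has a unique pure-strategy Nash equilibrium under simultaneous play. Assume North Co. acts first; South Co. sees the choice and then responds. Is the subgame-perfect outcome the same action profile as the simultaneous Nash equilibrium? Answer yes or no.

yes

South Co. best-responds to each possible North Co. move:
- Loc1: South Co. compares 20, 5, 8 and picks Uptown; North Co. would get 9.
- Loc2: South Co. compares 0, 20, 17 and picks Midtown; North Co. would get 9.
- Loc3: South Co. compares 18, 9, 20 and picks Downtown; North Co. would get 18.
- Loc4: South Co. compares 9, 19, 18 and picks Midtown; North Co. would get 12.
- Loc5: South Co. compares 1, 20, 8 and picks Midtown; North Co. would get 20.
Among 9, 9, 18, 12, 20, the best is 20 at Loc5. Subgame-perfect outcome: (Loc5, Midtown) with payoffs (20, 20).
Under simultaneous play:
North Co.'s best replies: Uptown→Loc4; Midtown→Loc5; Downtown→Loc5.
South Co.'s best replies: Loc1→Uptown; Loc2→Midtown; Loc3→Downtown; Loc4→Midtown; Loc5→Midtown.
Only (Loc5, Midtown) has each player best-responding; Nash payoffs (20, 20).
Sequential outcome (Loc5, Midtown) coincides with the Nash profile (Loc5, Midtown).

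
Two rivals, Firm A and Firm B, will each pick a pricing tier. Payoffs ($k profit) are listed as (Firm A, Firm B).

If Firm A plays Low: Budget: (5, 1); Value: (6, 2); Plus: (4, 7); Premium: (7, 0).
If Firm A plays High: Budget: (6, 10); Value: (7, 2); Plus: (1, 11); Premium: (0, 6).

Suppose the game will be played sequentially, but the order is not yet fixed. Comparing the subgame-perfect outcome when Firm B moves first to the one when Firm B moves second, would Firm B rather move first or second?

If Firm A leads: Firm B's best replies are Low→Plus, High→Plus; Firm A's induced payoffs 4, 1; outcome (Low, Plus), payoffs (4, 7).
If Firm B leads: Firm A's best replies are Budget→High, Value→High, Plus→Low, Premium→Low; Firm B's induced payoffs 10, 2, 7, 0; outcome (High, Budget), payoffs (6, 10).
Firm B gets 10 moving first and 7 moving second, so Firm B prefers to move first.

first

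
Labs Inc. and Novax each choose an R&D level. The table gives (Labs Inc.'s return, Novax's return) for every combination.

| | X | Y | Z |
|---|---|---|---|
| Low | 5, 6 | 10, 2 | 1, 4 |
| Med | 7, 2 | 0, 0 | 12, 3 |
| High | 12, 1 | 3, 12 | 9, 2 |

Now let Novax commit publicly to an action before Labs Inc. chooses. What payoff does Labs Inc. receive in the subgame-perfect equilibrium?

12

Work backward from Labs Inc.'s decision.
- X: BR = High, leader payoff 1.
- Y: BR = Low, leader payoff 2.
- Z: BR = Med, leader payoff 3.
Maximizing over 1, 2, 3, Novax chooses Z. Subgame-perfect outcome: (Med, Z) with payoffs (12, 3).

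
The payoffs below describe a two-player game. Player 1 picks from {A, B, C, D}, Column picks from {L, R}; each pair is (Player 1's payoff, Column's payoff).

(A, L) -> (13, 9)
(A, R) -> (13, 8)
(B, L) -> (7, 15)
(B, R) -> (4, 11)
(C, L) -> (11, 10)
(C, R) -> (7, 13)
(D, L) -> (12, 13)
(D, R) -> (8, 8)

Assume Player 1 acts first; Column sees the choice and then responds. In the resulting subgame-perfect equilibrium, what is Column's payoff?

Work backward from Column's decision.
- A: Column compares 9, 8 and picks L; Player 1 would get 13.
- B: Column compares 15, 11 and picks L; Player 1 would get 7.
- C: Column compares 10, 13 and picks R; Player 1 would get 7.
- D: Column compares 13, 8 and picks L; Player 1 would get 12.
Among 13, 7, 7, 12, the best is 13 at A. Subgame-perfect outcome: (A, L) with payoffs (13, 9).

9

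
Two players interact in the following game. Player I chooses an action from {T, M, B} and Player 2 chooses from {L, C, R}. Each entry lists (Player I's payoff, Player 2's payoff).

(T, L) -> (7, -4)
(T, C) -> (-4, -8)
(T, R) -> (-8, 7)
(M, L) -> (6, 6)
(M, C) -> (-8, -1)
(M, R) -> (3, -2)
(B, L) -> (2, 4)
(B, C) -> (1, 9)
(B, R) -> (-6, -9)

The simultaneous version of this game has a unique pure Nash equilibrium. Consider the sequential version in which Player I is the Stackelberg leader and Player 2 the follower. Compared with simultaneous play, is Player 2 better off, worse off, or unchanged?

worse off

Solve by backward induction (Player I leads).
- T: BR = R, leader payoff -8.
- M: BR = L, leader payoff 6.
- B: BR = C, leader payoff 1.
Among -8, 6, 1, the best is 6 at M. Subgame-perfect outcome: (M, L) with payoffs (6, 6).
Under simultaneous play:
Player I's best replies: L→T; C→B; R→M.
Player 2's best replies: T→R; M→L; B→C.
The unique mutual best reply is (B, C), giving (1, 9).
Player 2 earns 6 sequentially versus 9 at the Nash outcome: worse off.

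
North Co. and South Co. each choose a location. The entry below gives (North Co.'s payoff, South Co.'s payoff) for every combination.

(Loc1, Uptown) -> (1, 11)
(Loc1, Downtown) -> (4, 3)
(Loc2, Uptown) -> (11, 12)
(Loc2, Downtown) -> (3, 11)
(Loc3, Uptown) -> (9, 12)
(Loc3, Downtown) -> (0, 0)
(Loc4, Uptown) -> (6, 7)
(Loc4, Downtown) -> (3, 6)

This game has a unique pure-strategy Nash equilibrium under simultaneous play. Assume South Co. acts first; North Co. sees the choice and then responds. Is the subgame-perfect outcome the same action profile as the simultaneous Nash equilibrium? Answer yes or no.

North Co. best-responds to each possible South Co. move:
- Uptown: BR = Loc2, leader payoff 12.
- Downtown: BR = Loc1, leader payoff 3.
South Co.'s induced payoffs are 12, 3, so South Co. commits to Uptown. Subgame-perfect outcome: (Loc2, Uptown) with payoffs (11, 12).
For the simultaneous game, intersect best replies.
North Co.'s best replies: Uptown→Loc2; Downtown→Loc1.
South Co.'s best replies: Loc1→Uptown; Loc2→Uptown; Loc3→Uptown; Loc4→Uptown.
Only (Loc2, Uptown) has each player best-responding; Nash payoffs (11, 12).
Sequential outcome (Loc2, Uptown) coincides with the Nash profile (Loc2, Uptown).

yes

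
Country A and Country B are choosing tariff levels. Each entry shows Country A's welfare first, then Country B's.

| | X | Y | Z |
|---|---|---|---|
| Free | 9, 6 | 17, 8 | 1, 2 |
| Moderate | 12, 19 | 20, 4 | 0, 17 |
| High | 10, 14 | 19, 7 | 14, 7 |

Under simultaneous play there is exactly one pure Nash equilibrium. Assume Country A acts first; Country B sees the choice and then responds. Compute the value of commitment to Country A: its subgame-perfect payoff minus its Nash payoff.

5

Work backward from Country B's decision.
- Free: BR = Y, leader payoff 17.
- Moderate: BR = X, leader payoff 12.
- High: BR = X, leader payoff 10.
Country A's induced payoffs are 17, 12, 10, so Country A commits to Free. Subgame-perfect outcome: (Free, Y) with payoffs (17, 8).
Under simultaneous play:
Country A's best replies: X→Moderate; Y→Moderate; Z→High.
Country B's best replies: Free→Y; Moderate→X; High→X.
Only (Moderate, X) has each player best-responding; Nash payoffs (12, 19).
Country A's commitment gain: 17 − 12 = 5.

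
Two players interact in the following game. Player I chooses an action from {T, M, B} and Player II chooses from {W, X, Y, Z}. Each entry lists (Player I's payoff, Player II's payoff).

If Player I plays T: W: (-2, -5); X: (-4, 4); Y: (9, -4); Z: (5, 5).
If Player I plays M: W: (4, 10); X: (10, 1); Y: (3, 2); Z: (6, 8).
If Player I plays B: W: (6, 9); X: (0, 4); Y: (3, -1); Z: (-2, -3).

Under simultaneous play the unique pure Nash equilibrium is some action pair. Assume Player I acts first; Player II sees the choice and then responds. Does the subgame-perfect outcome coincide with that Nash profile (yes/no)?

Backward induction with Player I moving first.
- T → Player II plays Z (best of -5, 4, -4, 5); Player I gets 5.
- M → Player II plays W (best of 10, 1, 2, 8); Player I gets 4.
- B → Player II plays W (best of 9, 4, -1, -3); Player I gets 6.
Among 5, 4, 6, the best is 6 at B. Subgame-perfect outcome: (B, W) with payoffs (6, 9).
Now find the simultaneous Nash equilibrium.
Player I's best replies: W→B; X→M; Y→T; Z→M.
Player II's best replies: T→Z; M→W; B→W.
Only (B, W) has each player best-responding; Nash payoffs (6, 9).
Sequential outcome (B, W) coincides with the Nash profile (B, W).

yes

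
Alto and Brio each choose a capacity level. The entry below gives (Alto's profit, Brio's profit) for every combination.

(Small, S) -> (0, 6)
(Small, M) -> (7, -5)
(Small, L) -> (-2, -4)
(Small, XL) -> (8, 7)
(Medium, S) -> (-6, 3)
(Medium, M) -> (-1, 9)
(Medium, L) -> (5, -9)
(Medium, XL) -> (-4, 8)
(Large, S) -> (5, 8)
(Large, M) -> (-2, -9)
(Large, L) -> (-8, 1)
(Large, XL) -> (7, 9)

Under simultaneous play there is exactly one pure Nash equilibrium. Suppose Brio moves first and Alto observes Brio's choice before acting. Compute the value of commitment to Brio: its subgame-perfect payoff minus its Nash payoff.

Backward induction with Brio moving first.
- S: BR = Large, leader payoff 8.
- M: BR = Small, leader payoff -5.
- L: BR = Medium, leader payoff -9.
- XL: BR = Small, leader payoff 7.
Brio's induced payoffs are 8, -5, -9, 7, so Brio commits to S. Subgame-perfect outcome: (Large, S) with payoffs (5, 8).
For the simultaneous game, intersect best replies.
Alto's best replies: S→Large; M→Small; L→Medium; XL→Small.
Brio's best replies: Small→XL; Medium→M; Large→XL.
Only (Small, XL) has each player best-responding; Nash payoffs (8, 7).
Brio's commitment gain: 8 − 7 = 1.

1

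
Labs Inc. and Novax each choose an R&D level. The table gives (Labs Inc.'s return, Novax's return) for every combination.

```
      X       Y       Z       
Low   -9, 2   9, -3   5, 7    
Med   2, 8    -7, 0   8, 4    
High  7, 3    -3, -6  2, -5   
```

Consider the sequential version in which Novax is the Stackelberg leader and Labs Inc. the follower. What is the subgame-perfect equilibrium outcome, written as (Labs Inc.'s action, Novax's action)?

(Med, Z)

Labs Inc. best-responds to each possible Novax move:
- X: BR = High, leader payoff 3.
- Y: BR = Low, leader payoff -3.
- Z: BR = Med, leader payoff 4.
Maximizing over 3, -3, 4, Novax chooses Z. Subgame-perfect outcome: (Med, Z) with payoffs (8, 4).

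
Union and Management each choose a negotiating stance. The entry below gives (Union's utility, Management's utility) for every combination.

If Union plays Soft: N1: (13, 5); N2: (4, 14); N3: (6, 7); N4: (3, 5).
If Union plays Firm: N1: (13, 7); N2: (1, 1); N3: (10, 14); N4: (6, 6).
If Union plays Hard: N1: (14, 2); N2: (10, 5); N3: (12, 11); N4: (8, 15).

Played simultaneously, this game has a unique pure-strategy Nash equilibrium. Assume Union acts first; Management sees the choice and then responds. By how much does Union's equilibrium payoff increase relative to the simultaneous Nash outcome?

Solve by backward induction (Union leads).
- Soft: BR = N2, leader payoff 4.
- Firm: BR = N3, leader payoff 10.
- Hard: BR = N4, leader payoff 8.
Among 4, 10, 8, the best is 10 at Firm. Subgame-perfect outcome: (Firm, N3) with payoffs (10, 14).
Now find the simultaneous Nash equilibrium.
Union's best replies: N1→Hard; N2→Hard; N3→Hard; N4→Hard.
Management's best replies: Soft→N2; Firm→N3; Hard→N4.
The unique mutual best reply is (Hard, N4), giving (8, 15).
Union's commitment gain: 10 − 8 = 2.

2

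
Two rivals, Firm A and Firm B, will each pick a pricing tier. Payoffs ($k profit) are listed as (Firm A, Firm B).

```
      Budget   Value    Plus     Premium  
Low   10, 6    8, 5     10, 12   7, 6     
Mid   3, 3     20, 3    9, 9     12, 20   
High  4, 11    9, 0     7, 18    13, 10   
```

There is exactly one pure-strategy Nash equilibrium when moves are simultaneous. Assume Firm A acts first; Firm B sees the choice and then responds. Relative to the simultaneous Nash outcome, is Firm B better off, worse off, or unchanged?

better off

Work backward from Firm B's decision.
- Low: Firm B compares 6, 5, 12, 6 and picks Plus; Firm A would get 10.
- Mid: Firm B compares 3, 3, 9, 20 and picks Premium; Firm A would get 12.
- High: Firm B compares 11, 0, 18, 10 and picks Plus; Firm A would get 7.
Firm A's induced payoffs are 10, 12, 7, so Firm A commits to Mid. Subgame-perfect outcome: (Mid, Premium) with payoffs (12, 20).
Now find the simultaneous Nash equilibrium.
Firm A's best replies: Budget→Low; Value→Mid; Plus→Low; Premium→High.
Firm B's best replies: Low→Plus; Mid→Premium; High→Plus.
The unique mutual best reply is (Low, Plus), giving (10, 12).
Firm B earns 20 sequentially versus 12 at the Nash outcome: better off.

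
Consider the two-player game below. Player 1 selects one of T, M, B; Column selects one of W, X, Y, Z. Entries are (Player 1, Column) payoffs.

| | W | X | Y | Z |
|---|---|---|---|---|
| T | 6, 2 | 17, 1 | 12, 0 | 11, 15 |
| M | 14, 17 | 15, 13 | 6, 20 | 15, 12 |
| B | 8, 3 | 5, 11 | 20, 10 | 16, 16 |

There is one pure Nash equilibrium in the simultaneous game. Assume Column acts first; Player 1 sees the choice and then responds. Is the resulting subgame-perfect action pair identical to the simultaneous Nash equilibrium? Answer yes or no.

Work backward from Player 1's decision.
- W → Player 1 plays M (best of 6, 14, 8); Column gets 17.
- X → Player 1 plays T (best of 17, 15, 5); Column gets 1.
- Y → Player 1 plays B (best of 12, 6, 20); Column gets 10.
- Z → Player 1 plays B (best of 11, 15, 16); Column gets 16.
Column's induced payoffs are 17, 1, 10, 16, so Column commits to W. Subgame-perfect outcome: (M, W) with payoffs (14, 17).
Now find the simultaneous Nash equilibrium.
Player 1's best replies: W→M; X→T; Y→B; Z→B.
Column's best replies: T→Z; M→Y; B→Z.
The unique mutual best reply is (B, Z), giving (16, 16).
Sequential outcome (M, W) differs from the Nash profile (B, Z).

no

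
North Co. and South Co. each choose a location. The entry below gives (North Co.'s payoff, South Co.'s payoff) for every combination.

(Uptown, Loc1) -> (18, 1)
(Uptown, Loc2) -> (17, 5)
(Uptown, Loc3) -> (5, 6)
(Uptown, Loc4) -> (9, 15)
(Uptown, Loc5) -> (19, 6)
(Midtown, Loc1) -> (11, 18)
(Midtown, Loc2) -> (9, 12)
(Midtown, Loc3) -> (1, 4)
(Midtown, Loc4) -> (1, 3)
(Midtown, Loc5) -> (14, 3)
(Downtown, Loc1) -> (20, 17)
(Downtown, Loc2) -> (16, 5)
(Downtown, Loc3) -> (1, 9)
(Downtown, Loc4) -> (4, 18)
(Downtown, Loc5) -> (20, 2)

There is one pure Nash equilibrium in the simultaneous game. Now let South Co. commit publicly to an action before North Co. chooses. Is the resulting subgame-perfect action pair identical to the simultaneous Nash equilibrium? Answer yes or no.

no

Work backward from North Co.'s decision.
- Loc1: North Co. compares 18, 11, 20 and picks Downtown; South Co. would get 17.
- Loc2: North Co. compares 17, 9, 16 and picks Uptown; South Co. would get 5.
- Loc3: North Co. compares 5, 1, 1 and picks Uptown; South Co. would get 6.
- Loc4: North Co. compares 9, 1, 4 and picks Uptown; South Co. would get 15.
- Loc5: North Co. compares 19, 14, 20 and picks Downtown; South Co. would get 2.
Maximizing over 17, 5, 6, 15, 2, South Co. chooses Loc1. Subgame-perfect outcome: (Downtown, Loc1) with payoffs (20, 17).
Under simultaneous play:
North Co.'s best replies: Loc1→Downtown; Loc2→Uptown; Loc3→Uptown; Loc4→Uptown; Loc5→Downtown.
South Co.'s best replies: Uptown→Loc4; Midtown→Loc1; Downtown→Loc4.
Only (Uptown, Loc4) has each player best-responding; Nash payoffs (9, 15).
Sequential outcome (Downtown, Loc1) differs from the Nash profile (Uptown, Loc4).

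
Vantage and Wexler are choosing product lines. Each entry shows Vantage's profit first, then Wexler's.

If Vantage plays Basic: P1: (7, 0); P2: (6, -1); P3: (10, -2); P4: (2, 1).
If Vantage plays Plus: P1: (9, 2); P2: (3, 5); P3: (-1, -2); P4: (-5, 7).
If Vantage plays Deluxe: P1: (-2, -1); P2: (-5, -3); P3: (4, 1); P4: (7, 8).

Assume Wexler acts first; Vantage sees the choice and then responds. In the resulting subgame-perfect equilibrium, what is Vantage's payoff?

7

Work backward from Vantage's decision.
- P1 → Vantage plays Plus (best of 7, 9, -2); Wexler gets 2.
- P2 → Vantage plays Basic (best of 6, 3, -5); Wexler gets -1.
- P3 → Vantage plays Basic (best of 10, -1, 4); Wexler gets -2.
- P4 → Vantage plays Deluxe (best of 2, -5, 7); Wexler gets 8.
Wexler's induced payoffs are 2, -1, -2, 8, so Wexler commits to P4. Subgame-perfect outcome: (Deluxe, P4) with payoffs (7, 8).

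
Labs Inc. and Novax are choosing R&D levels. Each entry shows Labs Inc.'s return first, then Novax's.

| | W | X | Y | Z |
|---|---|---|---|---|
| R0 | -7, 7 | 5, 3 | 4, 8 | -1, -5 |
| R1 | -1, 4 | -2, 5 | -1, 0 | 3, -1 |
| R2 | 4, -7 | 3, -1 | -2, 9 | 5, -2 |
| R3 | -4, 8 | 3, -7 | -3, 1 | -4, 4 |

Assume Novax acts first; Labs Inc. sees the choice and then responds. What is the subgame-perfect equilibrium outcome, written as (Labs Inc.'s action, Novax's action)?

Solve by backward induction (Novax leads).
- W: Labs Inc. compares -7, -1, 4, -4 and picks R2; Novax would get -7.
- X: Labs Inc. compares 5, -2, 3, 3 and picks R0; Novax would get 3.
- Y: Labs Inc. compares 4, -1, -2, -3 and picks R0; Novax would get 8.
- Z: Labs Inc. compares -1, 3, 5, -4 and picks R2; Novax would get -2.
Maximizing over -7, 3, 8, -2, Novax chooses Y. Subgame-perfect outcome: (R0, Y) with payoffs (4, 8).

(R0, Y)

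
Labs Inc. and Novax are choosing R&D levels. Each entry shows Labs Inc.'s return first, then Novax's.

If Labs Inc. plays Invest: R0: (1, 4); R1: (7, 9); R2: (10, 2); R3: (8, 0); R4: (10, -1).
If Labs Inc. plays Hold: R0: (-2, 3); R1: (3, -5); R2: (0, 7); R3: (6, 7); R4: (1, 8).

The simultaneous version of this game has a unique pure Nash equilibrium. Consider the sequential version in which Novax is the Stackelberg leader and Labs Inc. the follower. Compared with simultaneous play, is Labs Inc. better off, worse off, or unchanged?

unchanged

Backward induction with Novax moving first.
- R0: BR = Invest, leader payoff 4.
- R1: BR = Invest, leader payoff 9.
- R2: BR = Invest, leader payoff 2.
- R3: BR = Invest, leader payoff 0.
- R4: BR = Invest, leader payoff -1.
Novax's induced payoffs are 4, 9, 2, 0, -1, so Novax commits to R1. Subgame-perfect outcome: (Invest, R1) with payoffs (7, 9).
Under simultaneous play:
Labs Inc.'s best replies: R0→Invest; R1→Invest; R2→Invest; R3→Invest; R4→Invest.
Novax's best replies: Invest→R1; Hold→R4.
The unique mutual best reply is (Invest, R1), giving (7, 9).
Labs Inc. earns 7 sequentially versus 7 at the Nash outcome: unchanged.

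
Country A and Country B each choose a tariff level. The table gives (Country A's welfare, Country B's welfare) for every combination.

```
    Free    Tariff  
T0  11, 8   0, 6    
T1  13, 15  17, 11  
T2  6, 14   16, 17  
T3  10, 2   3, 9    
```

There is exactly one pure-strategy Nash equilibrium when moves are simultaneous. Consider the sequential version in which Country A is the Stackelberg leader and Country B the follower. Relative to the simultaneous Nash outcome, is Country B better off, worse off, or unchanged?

Backward induction with Country A moving first.
- T0: BR = Free, leader payoff 11.
- T1: BR = Free, leader payoff 13.
- T2: BR = Tariff, leader payoff 16.
- T3: BR = Tariff, leader payoff 3.
Among 11, 13, 16, 3, the best is 16 at T2. Subgame-perfect outcome: (T2, Tariff) with payoffs (16, 17).
Under simultaneous play:
Country A's best replies: Free→T1; Tariff→T1.
Country B's best replies: T0→Free; T1→Free; T2→Tariff; T3→Tariff.
The unique mutual best reply is (T1, Free), giving (13, 15).
Country B earns 17 sequentially versus 15 at the Nash outcome: better off.

better off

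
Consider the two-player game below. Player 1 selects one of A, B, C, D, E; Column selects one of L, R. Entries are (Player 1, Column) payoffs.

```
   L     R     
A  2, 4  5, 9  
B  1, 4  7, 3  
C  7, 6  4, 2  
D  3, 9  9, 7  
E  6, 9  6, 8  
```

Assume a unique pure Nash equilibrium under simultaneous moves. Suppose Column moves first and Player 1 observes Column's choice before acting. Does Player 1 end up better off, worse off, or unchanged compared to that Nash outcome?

Player 1 best-responds to each possible Column move:
- L: Player 1 compares 2, 1, 7, 3, 6 and picks C; Column would get 6.
- R: Player 1 compares 5, 7, 4, 9, 6 and picks D; Column would get 7.
Column's induced payoffs are 6, 7, so Column commits to R. Subgame-perfect outcome: (D, R) with payoffs (9, 7).
Under simultaneous play:
Player 1's best replies: L→C; R→D.
Column's best replies: A→R; B→L; C→L; D→L; E→L.
The unique mutual best reply is (C, L), giving (7, 6).
Player 1 earns 9 sequentially versus 7 at the Nash outcome: better off.

better off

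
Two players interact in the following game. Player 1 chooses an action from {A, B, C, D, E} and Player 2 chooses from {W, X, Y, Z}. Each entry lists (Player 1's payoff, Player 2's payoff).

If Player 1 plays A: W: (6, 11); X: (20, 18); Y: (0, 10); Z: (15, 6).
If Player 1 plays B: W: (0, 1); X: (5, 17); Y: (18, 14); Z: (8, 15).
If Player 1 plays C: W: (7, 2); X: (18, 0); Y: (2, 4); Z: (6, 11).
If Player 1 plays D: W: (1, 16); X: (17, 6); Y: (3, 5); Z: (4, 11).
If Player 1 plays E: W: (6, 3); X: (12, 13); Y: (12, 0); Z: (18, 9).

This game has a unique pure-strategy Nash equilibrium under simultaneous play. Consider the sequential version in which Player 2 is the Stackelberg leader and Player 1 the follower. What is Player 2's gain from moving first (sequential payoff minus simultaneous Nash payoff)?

Backward induction with Player 2 moving first.
- W: Player 1 compares 6, 0, 7, 1, 6 and picks C; Player 2 would get 2.
- X: Player 1 compares 20, 5, 18, 17, 12 and picks A; Player 2 would get 18.
- Y: Player 1 compares 0, 18, 2, 3, 12 and picks B; Player 2 would get 14.
- Z: Player 1 compares 15, 8, 6, 4, 18 and picks E; Player 2 would get 9.
Among 2, 18, 14, 9, the best is 18 at X. Subgame-perfect outcome: (A, X) with payoffs (20, 18).
For the simultaneous game, intersect best replies.
Player 1's best replies: W→C; X→A; Y→B; Z→E.
Player 2's best replies: A→X; B→X; C→Z; D→W; E→X.
The unique mutual best reply is (A, X), giving (20, 18).
Player 2's commitment gain: 18 − 18 = 0.

0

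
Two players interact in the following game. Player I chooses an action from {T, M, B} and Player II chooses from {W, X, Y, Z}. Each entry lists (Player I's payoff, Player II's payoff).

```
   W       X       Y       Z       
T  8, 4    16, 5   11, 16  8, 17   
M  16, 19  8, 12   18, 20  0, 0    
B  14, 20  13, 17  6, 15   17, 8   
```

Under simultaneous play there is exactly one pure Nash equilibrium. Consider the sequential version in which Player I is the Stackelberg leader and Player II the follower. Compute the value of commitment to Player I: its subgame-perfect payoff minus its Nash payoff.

0

Work backward from Player II's decision.
- T: BR = Z, leader payoff 8.
- M: BR = Y, leader payoff 18.
- B: BR = W, leader payoff 14.
Player I's induced payoffs are 8, 18, 14, so Player I commits to M. Subgame-perfect outcome: (M, Y) with payoffs (18, 20).
Now find the simultaneous Nash equilibrium.
Player I's best replies: W→M; X→T; Y→M; Z→B.
Player II's best replies: T→Z; M→Y; B→W.
Only (M, Y) has each player best-responding; Nash payoffs (18, 20).
Player I's commitment gain: 18 − 18 = 0.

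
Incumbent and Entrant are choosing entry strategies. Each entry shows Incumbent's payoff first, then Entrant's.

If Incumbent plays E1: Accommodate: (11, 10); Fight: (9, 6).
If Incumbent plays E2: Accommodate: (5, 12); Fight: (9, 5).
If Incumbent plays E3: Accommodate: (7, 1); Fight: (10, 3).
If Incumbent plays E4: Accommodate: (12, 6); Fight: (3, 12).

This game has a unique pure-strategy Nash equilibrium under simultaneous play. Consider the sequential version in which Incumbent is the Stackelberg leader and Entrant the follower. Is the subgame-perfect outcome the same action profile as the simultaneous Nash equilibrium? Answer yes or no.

Solve by backward induction (Incumbent leads).
- E1: Entrant compares 10, 6 and picks Accommodate; Incumbent would get 11.
- E2: Entrant compares 12, 5 and picks Accommodate; Incumbent would get 5.
- E3: Entrant compares 1, 3 and picks Fight; Incumbent would get 10.
- E4: Entrant compares 6, 12 and picks Fight; Incumbent would get 3.
Maximizing over 11, 5, 10, 3, Incumbent chooses E1. Subgame-perfect outcome: (E1, Accommodate) with payoffs (11, 10).
Under simultaneous play:
Incumbent's best replies: Accommodate→E4; Fight→E3.
Entrant's best replies: E1→Accommodate; E2→Accommodate; E3→Fight; E4→Fight.
Only (E3, Fight) has each player best-responding; Nash payoffs (10, 3).
Sequential outcome (E1, Accommodate) differs from the Nash profile (E3, Fight).

no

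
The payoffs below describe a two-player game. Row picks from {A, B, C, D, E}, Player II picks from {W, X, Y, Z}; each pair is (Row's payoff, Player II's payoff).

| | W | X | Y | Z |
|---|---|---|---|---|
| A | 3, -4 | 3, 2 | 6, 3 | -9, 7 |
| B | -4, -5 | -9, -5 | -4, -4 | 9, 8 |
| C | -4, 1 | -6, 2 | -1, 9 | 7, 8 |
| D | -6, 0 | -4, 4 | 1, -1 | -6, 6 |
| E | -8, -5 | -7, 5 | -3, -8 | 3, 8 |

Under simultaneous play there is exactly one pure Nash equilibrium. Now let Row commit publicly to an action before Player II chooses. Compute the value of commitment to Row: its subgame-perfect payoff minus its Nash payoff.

Backward induction with Row moving first.
- A: Player II compares -4, 2, 3, 7 and picks Z; Row would get -9.
- B: Player II compares -5, -5, -4, 8 and picks Z; Row would get 9.
- C: Player II compares 1, 2, 9, 8 and picks Y; Row would get -1.
- D: Player II compares 0, 4, -1, 6 and picks Z; Row would get -6.
- E: Player II compares -5, 5, -8, 8 and picks Z; Row would get 3.
Among -9, 9, -1, -6, 3, the best is 9 at B. Subgame-perfect outcome: (B, Z) with payoffs (9, 8).
For the simultaneous game, intersect best replies.
Row's best replies: W→A; X→A; Y→A; Z→B.
Player II's best replies: A→Z; B→Z; C→Y; D→Z; E→Z.
Only (B, Z) has each player best-responding; Nash payoffs (9, 8).
Row's commitment gain: 9 − 9 = 0.

0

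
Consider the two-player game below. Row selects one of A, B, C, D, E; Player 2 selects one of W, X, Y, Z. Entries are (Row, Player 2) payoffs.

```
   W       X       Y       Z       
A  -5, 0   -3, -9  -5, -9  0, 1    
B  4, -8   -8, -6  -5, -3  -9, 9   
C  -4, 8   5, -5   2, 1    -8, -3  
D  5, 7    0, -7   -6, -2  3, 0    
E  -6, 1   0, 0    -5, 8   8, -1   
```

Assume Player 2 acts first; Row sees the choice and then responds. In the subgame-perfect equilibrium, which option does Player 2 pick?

Solve by backward induction (Player 2 leads).
- W → Row plays D (best of -5, 4, -4, 5, -6); Player 2 gets 7.
- X → Row plays C (best of -3, -8, 5, 0, 0); Player 2 gets -5.
- Y → Row plays C (best of -5, -5, 2, -6, -5); Player 2 gets 1.
- Z → Row plays E (best of 0, -9, -8, 3, 8); Player 2 gets -1.
Player 2's induced payoffs are 7, -5, 1, -1, so Player 2 commits to W. Subgame-perfect outcome: (D, W) with payoffs (5, 7).

W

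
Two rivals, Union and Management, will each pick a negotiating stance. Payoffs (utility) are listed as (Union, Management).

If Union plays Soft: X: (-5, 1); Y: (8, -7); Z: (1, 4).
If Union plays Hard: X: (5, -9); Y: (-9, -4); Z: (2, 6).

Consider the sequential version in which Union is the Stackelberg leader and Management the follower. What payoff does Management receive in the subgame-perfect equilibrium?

6

Work backward from Management's decision.
- Soft: Management compares 1, -7, 4 and picks Z; Union would get 1.
- Hard: Management compares -9, -4, 6 and picks Z; Union would get 2.
Maximizing over 1, 2, Union chooses Hard. Subgame-perfect outcome: (Hard, Z) with payoffs (2, 6).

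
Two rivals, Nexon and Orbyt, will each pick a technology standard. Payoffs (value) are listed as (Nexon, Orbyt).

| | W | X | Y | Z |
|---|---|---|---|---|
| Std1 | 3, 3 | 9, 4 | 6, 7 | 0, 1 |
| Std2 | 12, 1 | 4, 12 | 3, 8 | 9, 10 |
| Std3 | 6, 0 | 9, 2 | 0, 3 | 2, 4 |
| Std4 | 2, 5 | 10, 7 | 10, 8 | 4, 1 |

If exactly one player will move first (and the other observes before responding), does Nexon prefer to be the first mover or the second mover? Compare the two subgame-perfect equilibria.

If Nexon leads: Orbyt's best replies are Std1→Y, Std2→X, Std3→Z, Std4→Y; Nexon's induced payoffs 6, 4, 2, 10; outcome (Std4, Y), payoffs (10, 8).
If Orbyt leads: Nexon's best replies are W→Std2, X→Std4, Y→Std4, Z→Std2; Orbyt's induced payoffs 1, 7, 8, 10; outcome (Std2, Z), payoffs (9, 10).
Nexon gets 10 moving first and 9 moving second, so Nexon prefers to move first.

first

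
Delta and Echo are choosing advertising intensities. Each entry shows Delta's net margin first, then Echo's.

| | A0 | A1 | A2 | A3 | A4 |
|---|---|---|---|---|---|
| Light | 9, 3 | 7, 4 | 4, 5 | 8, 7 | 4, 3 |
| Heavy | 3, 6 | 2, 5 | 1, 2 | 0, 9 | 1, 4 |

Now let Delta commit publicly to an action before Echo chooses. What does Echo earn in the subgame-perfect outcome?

Solve by backward induction (Delta leads).
- Light → Echo plays A3 (best of 3, 4, 5, 7, 3); Delta gets 8.
- Heavy → Echo plays A3 (best of 6, 5, 2, 9, 4); Delta gets 0.
Among 8, 0, the best is 8 at Light. Subgame-perfect outcome: (Light, A3) with payoffs (8, 7).

7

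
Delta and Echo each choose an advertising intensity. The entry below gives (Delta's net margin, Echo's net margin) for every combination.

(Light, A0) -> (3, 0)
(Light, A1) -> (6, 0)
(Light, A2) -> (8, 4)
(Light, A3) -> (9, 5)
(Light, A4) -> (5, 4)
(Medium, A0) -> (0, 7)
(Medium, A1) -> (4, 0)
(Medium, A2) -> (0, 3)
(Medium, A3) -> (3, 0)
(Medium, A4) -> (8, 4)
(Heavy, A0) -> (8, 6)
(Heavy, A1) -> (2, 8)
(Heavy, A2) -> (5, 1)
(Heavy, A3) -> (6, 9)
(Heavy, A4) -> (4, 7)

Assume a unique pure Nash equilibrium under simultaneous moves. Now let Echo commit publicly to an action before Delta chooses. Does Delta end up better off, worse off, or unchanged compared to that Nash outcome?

worse off

Solve by backward induction (Echo leads).
- A0: BR = Heavy, leader payoff 6.
- A1: BR = Light, leader payoff 0.
- A2: BR = Light, leader payoff 4.
- A3: BR = Light, leader payoff 5.
- A4: BR = Medium, leader payoff 4.
Among 6, 0, 4, 5, 4, the best is 6 at A0. Subgame-perfect outcome: (Heavy, A0) with payoffs (8, 6).
For the simultaneous game, intersect best replies.
Delta's best replies: A0→Heavy; A1→Light; A2→Light; A3→Light; A4→Medium.
Echo's best replies: Light→A3; Medium→A0; Heavy→A3.
Only (Light, A3) has each player best-responding; Nash payoffs (9, 5).
Delta earns 8 sequentially versus 9 at the Nash outcome: worse off.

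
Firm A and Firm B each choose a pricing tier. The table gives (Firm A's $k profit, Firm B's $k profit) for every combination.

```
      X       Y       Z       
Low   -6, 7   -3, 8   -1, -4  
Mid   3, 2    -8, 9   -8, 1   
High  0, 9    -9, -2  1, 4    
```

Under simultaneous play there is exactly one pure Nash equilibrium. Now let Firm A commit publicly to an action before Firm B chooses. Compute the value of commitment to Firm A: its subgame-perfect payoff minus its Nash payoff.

Firm B best-responds to each possible Firm A move:
- Low → Firm B plays Y (best of 7, 8, -4); Firm A gets -3.
- Mid → Firm B plays Y (best of 2, 9, 1); Firm A gets -8.
- High → Firm B plays X (best of 9, -2, 4); Firm A gets 0.
Maximizing over -3, -8, 0, Firm A chooses High. Subgame-perfect outcome: (High, X) with payoffs (0, 9).
Under simultaneous play:
Firm A's best replies: X→Mid; Y→Low; Z→High.
Firm B's best replies: Low→Y; Mid→Y; High→X.
The unique mutual best reply is (Low, Y), giving (-3, 8).
Firm A's commitment gain: 0 − -3 = 3.

3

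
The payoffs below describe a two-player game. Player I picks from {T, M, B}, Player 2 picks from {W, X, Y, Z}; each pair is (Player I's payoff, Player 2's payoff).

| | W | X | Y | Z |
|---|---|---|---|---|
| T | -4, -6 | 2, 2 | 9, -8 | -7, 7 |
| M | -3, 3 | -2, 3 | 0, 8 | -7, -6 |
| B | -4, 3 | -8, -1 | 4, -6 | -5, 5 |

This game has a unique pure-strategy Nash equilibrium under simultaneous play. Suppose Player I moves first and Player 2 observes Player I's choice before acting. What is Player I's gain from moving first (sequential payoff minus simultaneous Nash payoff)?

5

Player 2 best-responds to each possible Player I move:
- T → Player 2 plays Z (best of -6, 2, -8, 7); Player I gets -7.
- M → Player 2 plays Y (best of 3, 3, 8, -6); Player I gets 0.
- B → Player 2 plays Z (best of 3, -1, -6, 5); Player I gets -5.
Player I's induced payoffs are -7, 0, -5, so Player I commits to M. Subgame-perfect outcome: (M, Y) with payoffs (0, 8).
Under simultaneous play:
Player I's best replies: W→M; X→T; Y→T; Z→B.
Player 2's best replies: T→Z; M→Y; B→Z.
Only (B, Z) has each player best-responding; Nash payoffs (-5, 5).
Player I's commitment gain: 0 − -5 = 5.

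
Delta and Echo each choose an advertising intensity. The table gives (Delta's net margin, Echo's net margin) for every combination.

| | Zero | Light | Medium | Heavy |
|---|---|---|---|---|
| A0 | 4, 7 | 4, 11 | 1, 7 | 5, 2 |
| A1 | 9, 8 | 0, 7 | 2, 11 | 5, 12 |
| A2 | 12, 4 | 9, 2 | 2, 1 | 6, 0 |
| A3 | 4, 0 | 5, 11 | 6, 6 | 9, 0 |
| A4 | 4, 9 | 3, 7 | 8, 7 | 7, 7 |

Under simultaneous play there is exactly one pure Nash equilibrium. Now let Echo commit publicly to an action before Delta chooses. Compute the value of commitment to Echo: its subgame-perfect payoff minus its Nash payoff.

3

Delta best-responds to each possible Echo move:
- Zero: Delta compares 4, 9, 12, 4, 4 and picks A2; Echo would get 4.
- Light: Delta compares 4, 0, 9, 5, 3 and picks A2; Echo would get 2.
- Medium: Delta compares 1, 2, 2, 6, 8 and picks A4; Echo would get 7.
- Heavy: Delta compares 5, 5, 6, 9, 7 and picks A3; Echo would get 0.
Among 4, 2, 7, 0, the best is 7 at Medium. Subgame-perfect outcome: (A4, Medium) with payoffs (8, 7).
Now find the simultaneous Nash equilibrium.
Delta's best replies: Zero→A2; Light→A2; Medium→A4; Heavy→A3.
Echo's best replies: A0→Light; A1→Heavy; A2→Zero; A3→Light; A4→Zero.
Only (A2, Zero) has each player best-responding; Nash payoffs (12, 4).
Echo's commitment gain: 7 − 4 = 3.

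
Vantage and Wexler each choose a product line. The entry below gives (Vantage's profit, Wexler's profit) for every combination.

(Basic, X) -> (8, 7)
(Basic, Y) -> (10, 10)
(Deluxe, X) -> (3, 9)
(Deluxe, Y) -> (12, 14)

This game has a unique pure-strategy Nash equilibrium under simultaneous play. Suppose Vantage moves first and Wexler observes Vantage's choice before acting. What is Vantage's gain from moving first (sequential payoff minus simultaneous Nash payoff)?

Work backward from Wexler's decision.
- Basic: BR = Y, leader payoff 10.
- Deluxe: BR = Y, leader payoff 12.
Among 10, 12, the best is 12 at Deluxe. Subgame-perfect outcome: (Deluxe, Y) with payoffs (12, 14).
For the simultaneous game, intersect best replies.
Vantage's best replies: X→Basic; Y→Deluxe.
Wexler's best replies: Basic→Y; Deluxe→Y.
Only (Deluxe, Y) has each player best-responding; Nash payoffs (12, 14).
Vantage's commitment gain: 12 − 12 = 0.

0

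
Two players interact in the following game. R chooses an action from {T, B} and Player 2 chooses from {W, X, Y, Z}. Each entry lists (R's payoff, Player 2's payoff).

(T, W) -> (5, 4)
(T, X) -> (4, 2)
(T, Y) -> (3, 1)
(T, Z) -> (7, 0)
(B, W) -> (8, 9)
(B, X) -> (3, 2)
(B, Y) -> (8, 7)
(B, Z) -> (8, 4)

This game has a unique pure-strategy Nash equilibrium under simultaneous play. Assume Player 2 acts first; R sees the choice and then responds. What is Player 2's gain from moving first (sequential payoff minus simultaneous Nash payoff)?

R best-responds to each possible Player 2 move:
- W: BR = B, leader payoff 9.
- X: BR = T, leader payoff 2.
- Y: BR = B, leader payoff 7.
- Z: BR = B, leader payoff 4.
Among 9, 2, 7, 4, the best is 9 at W. Subgame-perfect outcome: (B, W) with payoffs (8, 9).
Now find the simultaneous Nash equilibrium.
R's best replies: W→B; X→T; Y→B; Z→B.
Player 2's best replies: T→W; B→W.
Only (B, W) has each player best-responding; Nash payoffs (8, 9).
Player 2's commitment gain: 9 − 9 = 0.

0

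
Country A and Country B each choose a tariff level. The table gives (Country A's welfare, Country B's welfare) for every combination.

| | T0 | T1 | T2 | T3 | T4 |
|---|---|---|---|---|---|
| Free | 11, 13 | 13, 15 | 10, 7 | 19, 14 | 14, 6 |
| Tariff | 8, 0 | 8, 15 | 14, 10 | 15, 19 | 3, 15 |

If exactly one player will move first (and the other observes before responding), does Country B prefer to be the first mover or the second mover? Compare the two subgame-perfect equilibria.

second

If Country A leads: Country B's best replies are Free→T1, Tariff→T3; Country A's induced payoffs 13, 15; outcome (Tariff, T3), payoffs (15, 19).
If Country B leads: Country A's best replies are T0→Free, T1→Free, T2→Tariff, T3→Free, T4→Free; Country B's induced payoffs 13, 15, 10, 14, 6; outcome (Free, T1), payoffs (13, 15).
Country B gets 15 moving first and 19 moving second, so Country B prefers to move second.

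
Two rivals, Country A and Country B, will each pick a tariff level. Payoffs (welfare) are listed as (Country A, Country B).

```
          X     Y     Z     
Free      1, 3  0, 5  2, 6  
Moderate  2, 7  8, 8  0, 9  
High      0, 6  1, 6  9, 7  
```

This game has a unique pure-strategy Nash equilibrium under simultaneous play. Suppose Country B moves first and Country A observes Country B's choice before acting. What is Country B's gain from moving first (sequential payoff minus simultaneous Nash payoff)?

1

Country A best-responds to each possible Country B move:
- X: Country A compares 1, 2, 0 and picks Moderate; Country B would get 7.
- Y: Country A compares 0, 8, 1 and picks Moderate; Country B would get 8.
- Z: Country A compares 2, 0, 9 and picks High; Country B would get 7.
Country B's induced payoffs are 7, 8, 7, so Country B commits to Y. Subgame-perfect outcome: (Moderate, Y) with payoffs (8, 8).
Now find the simultaneous Nash equilibrium.
Country A's best replies: X→Moderate; Y→Moderate; Z→High.
Country B's best replies: Free→Z; Moderate→Z; High→Z.
The unique mutual best reply is (High, Z), giving (9, 7).
Country B's commitment gain: 8 − 7 = 1.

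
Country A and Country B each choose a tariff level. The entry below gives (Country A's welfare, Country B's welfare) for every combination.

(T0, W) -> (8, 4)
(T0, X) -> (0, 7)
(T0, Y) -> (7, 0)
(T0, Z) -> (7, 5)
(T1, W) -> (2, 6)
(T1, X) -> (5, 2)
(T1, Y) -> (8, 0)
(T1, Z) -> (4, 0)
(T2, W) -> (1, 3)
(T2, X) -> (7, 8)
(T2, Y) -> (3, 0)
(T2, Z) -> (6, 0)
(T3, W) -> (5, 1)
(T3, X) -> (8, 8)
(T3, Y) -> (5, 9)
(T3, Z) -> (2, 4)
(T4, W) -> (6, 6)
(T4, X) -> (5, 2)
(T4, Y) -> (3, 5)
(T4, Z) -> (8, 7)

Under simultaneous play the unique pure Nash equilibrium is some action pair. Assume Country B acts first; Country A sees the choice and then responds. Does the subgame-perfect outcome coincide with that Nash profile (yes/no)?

no

Backward induction with Country B moving first.
- W: BR = T0, leader payoff 4.
- X: BR = T3, leader payoff 8.
- Y: BR = T1, leader payoff 0.
- Z: BR = T4, leader payoff 7.
Country B's induced payoffs are 4, 8, 0, 7, so Country B commits to X. Subgame-perfect outcome: (T3, X) with payoffs (8, 8).
Under simultaneous play:
Country A's best replies: W→T0; X→T3; Y→T1; Z→T4.
Country B's best replies: T0→X; T1→W; T2→X; T3→Y; T4→Z.
Only (T4, Z) has each player best-responding; Nash payoffs (8, 7).
Sequential outcome (T3, X) differs from the Nash profile (T4, Z).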